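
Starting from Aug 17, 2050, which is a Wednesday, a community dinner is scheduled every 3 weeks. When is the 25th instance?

Jan 3, 2052

The 25th occurrence is 24 intervals after the first: 24 × 21 = 504 days after Aug 17, 2050.
Aug has 31 days — 14 days to the end of Aug leaves 490.
From end of Aug to end of 2050 is 122 days (368 left).
2051 has 365 days (3 left).
3 days into Jan → Jan 3, 2052.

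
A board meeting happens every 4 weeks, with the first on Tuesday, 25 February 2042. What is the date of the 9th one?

The 9th occurrence is 8 intervals after the first: 8 × 28 = 224 days after 25 February 2042.
February has 28 days — 3 days to the end of February leaves 221.
March has 31 days (190 left).
April has 30 days (160 left).
May has 31 days (129 left).
June has 30 days (99 left).
July has 31 days (68 left).
August has 31 days (37 left).
September has 30 days (7 left).
7 days into October → 7 October 2042.

7 October 2042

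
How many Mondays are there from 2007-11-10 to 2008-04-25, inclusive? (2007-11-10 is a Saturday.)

24

2007-11-10 is a Saturday; the first Monday on or after it is 2007-11-12 (2 days later).
From 2007-11-12 to 2008-04-25: 18 + 31 + 31 + 29 + 31 + 25 = 165 days (rest of November, December, January, February, March, April).
165 ÷ 7 = 23 full weeks with remainder 4, so 23 more Mondays after the first → 24.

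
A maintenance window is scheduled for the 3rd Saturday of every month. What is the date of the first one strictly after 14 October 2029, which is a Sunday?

20 October 2029

October 2029 starts on a Monday; its first Saturday is the 6th, so the 3rd Saturday is the 20th — 20 October 2029.
20 October 2029 is after 14 October 2029, so that is the next one.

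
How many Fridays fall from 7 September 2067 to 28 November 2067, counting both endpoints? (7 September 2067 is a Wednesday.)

7 September 2067 is a Wednesday; the first Friday on or after it is 9 September 2067 (2 days later).
From 9 September 2067 to 28 November 2067: 21 + 31 + 28 = 80 days (rest of September, October, November).
80 ÷ 7 = 11 full weeks with remainder 3, so 11 more Fridays after the first → 12.

12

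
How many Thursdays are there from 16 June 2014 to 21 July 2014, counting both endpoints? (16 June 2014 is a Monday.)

5

16 June 2014 is a Monday; the first Thursday on or after it is 19 June 2014 (3 days later).
From 19 June 2014 to 21 July 2014: 11 + 21 = 32 days (rest of June, July).
32 ÷ 7 = 4 full weeks with remainder 4, so 4 more Thursdays after the first → 5.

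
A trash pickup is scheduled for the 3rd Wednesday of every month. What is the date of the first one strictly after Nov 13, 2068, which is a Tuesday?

Nov 21, 2068

Nov 2068 starts on a Thursday; its first Wednesday is the 7th, so the 3rd Wednesday is the 21st — Nov 21, 2068.
Nov 21, 2068 is after Nov 13, 2068, so that is the next one.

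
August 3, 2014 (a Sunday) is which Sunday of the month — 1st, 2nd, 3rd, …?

1st

Day 3 falls in week ⌈3/7⌉ of the month.
Days 1–7 hold the 1st Sunday, 8–14 the 2nd, 15–21 the 3rd, 22–28 the 4th, 29–31 the 5th.
3 is in the range for the 1st.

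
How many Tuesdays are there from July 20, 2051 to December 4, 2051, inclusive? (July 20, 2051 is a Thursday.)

July 20, 2051 is a Thursday; the first Tuesday on or after it is July 25, 2051 (5 days later).
From July 25, 2051 to December 4, 2051: 6 + 31 + 30 + 31 + 30 + 4 = 132 days (rest of July, August, September, October, November, December).
132 ÷ 7 = 18 full weeks with remainder 6, so 18 more Tuesdays after the first → 19.

19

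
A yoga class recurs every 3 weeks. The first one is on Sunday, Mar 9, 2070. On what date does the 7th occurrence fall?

The 7th occurrence is 6 intervals after the first: 6 × 21 = 126 days after Mar 9, 2070.
Mar has 31 days — 22 days to the end of Mar leaves 104.
Apr has 30 days (74 left).
May has 31 days (43 left).
Jun has 30 days (13 left).
13 days into Jul → Jul 13, 2070.

Jul 13, 2070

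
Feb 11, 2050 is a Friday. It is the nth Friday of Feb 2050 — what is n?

2nd

Day 11 falls in week ⌈11/7⌉ of the month.
Days 1–7 hold the 1st Friday, 8–14 the 2nd, 15–21 the 3rd, 22–28 the 4th, 29–31 the 5th.
11 is in the range for the 2nd.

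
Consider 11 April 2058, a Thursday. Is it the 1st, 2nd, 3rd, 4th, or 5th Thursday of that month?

Day 11 falls in week ⌈11/7⌉ of the month.
Days 1–7 hold the 1st Thursday, 8–14 the 2nd, 15–21 the 3rd, 22–28 the 4th, 29–31 the 5th.
11 is in the range for the 2nd.

2nd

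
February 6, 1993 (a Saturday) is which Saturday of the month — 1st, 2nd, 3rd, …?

1st

Day 6 falls in week ⌈6/7⌉ of the month.
Days 1–7 hold the 1st Saturday, 8–14 the 2nd, 15–21 the 3rd, 22–28 the 4th, 29–31 the 5th.
6 is in the range for the 1st.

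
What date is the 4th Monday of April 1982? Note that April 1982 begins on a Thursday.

1982-04-26

April 1982 begins on a Thursday, so the first Monday is April 5 (4 days later).
The 4th Monday is 3 weeks later: 5 + 21 = 26.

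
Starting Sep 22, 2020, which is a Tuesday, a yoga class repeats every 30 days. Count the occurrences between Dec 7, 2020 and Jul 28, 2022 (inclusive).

20

Occurrences land 30·i days after Sep 22, 2020 for i = 0, 1, 2, …
Dec 7, 2020 is 76 days after the start; 76 ÷ 30 = 2 remainder 16; since the remainder is 16, round up to i = 3. First occurrence in the window: #4 on Dec 21, 2020 (3×30 = 90 days in).
Jul 28, 2022 is 674 days after the start; 674 ÷ 30 = 22 remainder 14. Last occurrence in the window: #23 on Jul 14, 2022.
Occurrences #4 through #23: 20 in total.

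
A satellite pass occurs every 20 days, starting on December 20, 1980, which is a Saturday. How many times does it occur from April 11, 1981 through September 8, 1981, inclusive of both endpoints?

8

Occurrences land 20·i days after December 20, 1980 for i = 0, 1, 2, …
April 11, 1981 is 112 days after the start; 112 ÷ 20 = 5 remainder 12; since the remainder is 12, round up to i = 6. First occurrence in the window: #7 on April 19, 1981 (6×20 = 120 days in).
September 8, 1981 is 262 days after the start; 262 ÷ 20 = 13 remainder 2. Last occurrence in the window: #14 on September 6, 1981.
Occurrences #7 through #14: 8 in total.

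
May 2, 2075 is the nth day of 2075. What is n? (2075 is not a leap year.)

122

Days in months before May: 31 + 28 + 31 + 30 = 120.
Plus 2 days into May → day 122.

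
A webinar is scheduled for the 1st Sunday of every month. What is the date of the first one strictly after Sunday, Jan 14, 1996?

Feb 4, 1996

Jan 1996 starts on a Monday, so its 1st Sunday is Jan 7, 1996 (6 days in).
That is not after Jan 14, 1996, so look at Feb 1996.
Feb 1996 starts on a Thursday, so its 1st Sunday is Feb 4, 1996 (3 days in).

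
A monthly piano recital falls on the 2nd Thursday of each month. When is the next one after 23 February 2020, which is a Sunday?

12 March 2020

February 2020 starts on a Saturday; its first Thursday is the 6th, so the 2nd Thursday is the 13th — 13 February 2020.
That is not after 23 February 2020, so look at March 2020.
March 2020 starts on a Sunday; its first Thursday is the 5th, so the 2nd Thursday is the 12th — 12 March 2020.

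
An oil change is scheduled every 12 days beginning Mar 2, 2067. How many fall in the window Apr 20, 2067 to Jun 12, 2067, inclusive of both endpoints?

Occurrences land 12·i days after Mar 2, 2067 for i = 0, 1, 2, …
Apr 20, 2067 is 49 days after the start; 49 ÷ 12 = 4 remainder 1; since the remainder is 1, round up to i = 5. First occurrence in the window: #6 on May 1, 2067 (5×12 = 60 days in).
Jun 12, 2067 is 102 days after the start; 102 ÷ 12 = 8 remainder 6. Last occurrence in the window: #9 on Jun 6, 2067.
Occurrences #6 through #9: 4 in total.

4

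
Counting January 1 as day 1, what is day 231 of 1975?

August 19, 1975

January has 31 days (231 − 31 = 200 remain).
February has 28 days (200 − 28 = 172 remain).
March has 31 days (172 − 31 = 141 remain).
April has 30 days (141 − 30 = 111 remain).
May has 31 days (111 − 31 = 80 remain).
June has 30 days (80 − 30 = 50 remain).
July has 31 days (50 − 31 = 19 remain).
19 into August → August 19.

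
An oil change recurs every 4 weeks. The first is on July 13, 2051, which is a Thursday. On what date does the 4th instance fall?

October 5, 2051

The 4th occurrence is 3 intervals after the first: 3 × 28 = 84 days after July 13, 2051.
July has 31 days — 18 days to the end of July leaves 66.
August has 31 days (35 left).
September has 30 days (5 left).
5 days into October → October 5, 2051.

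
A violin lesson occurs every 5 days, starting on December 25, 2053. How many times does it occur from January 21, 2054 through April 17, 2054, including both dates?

Occurrences land 5·i days after December 25, 2053 for i = 0, 1, 2, …
January 21, 2054 is 27 days after the start; 27 ÷ 5 = 5 remainder 2; since the remainder is 2, round up to i = 6. First occurrence in the window: #7 on January 24, 2054 (6×5 = 30 days in).
April 17, 2054 is 113 days after the start; 113 ÷ 5 = 22 remainder 3. Last occurrence in the window: #23 on April 14, 2054.
Occurrences #7 through #23: 17 in total.

17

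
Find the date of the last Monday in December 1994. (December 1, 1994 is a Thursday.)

1994-12-26

December 1994 begins on a Thursday, so the first Monday is December 5 (4 days later).
December 1994 has 31 days. Adding weeks: 5, 12, 19, 26 — the last one ≤ 31 is the 26th.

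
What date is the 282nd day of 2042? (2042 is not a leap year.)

January has 31 days (282 − 31 = 251 remain).
February has 28 days (251 − 28 = 223 remain).
March has 31 days (223 − 31 = 192 remain).
April has 30 days (192 − 30 = 162 remain).
May has 31 days (162 − 31 = 131 remain).
June has 30 days (131 − 30 = 101 remain).
July has 31 days (101 − 31 = 70 remain).
August has 31 days (70 − 31 = 39 remain).
September has 30 days (39 − 30 = 9 remain).
9 into October → October 9.

2042-10-09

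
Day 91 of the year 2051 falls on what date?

1 April 2051

January has 31 days (91 − 31 = 60 remain).
February has 28 days (60 − 28 = 32 remain).
March has 31 days (32 − 31 = 1 remain).
1 into April → April 1.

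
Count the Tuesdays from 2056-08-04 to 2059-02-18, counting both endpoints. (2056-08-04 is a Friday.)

133

2056-08-04 is a Friday; the first Tuesday on or after it is 2056-08-08 (4 days later).
From 2056-08-08 to 2059-02-18: 145 + 365 + 365 + 49 = 924 days (rest of 2056, 2057, 2058, to 2059-02-18 in 2059).
924 ÷ 7 = 132 full weeks with remainder 0, so 132 more Tuesdays after the first → 133.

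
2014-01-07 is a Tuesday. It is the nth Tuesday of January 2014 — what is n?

1st

Day 7 falls in week ⌈7/7⌉ of the month.
Days 1–7 hold the 1st Tuesday, 8–14 the 2nd, 15–21 the 3rd, 22–28 the 4th, 29–31 the 5th.
7 is in the range for the 1st.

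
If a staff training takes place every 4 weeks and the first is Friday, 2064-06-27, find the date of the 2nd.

2064-07-25

The 2nd occurrence is 1 interval after the first: 1 × 28 = 28 days after 2064-06-27.
June has 30 days — 3 days to the end of June leaves 25.
25 days into July → 2064-07-25.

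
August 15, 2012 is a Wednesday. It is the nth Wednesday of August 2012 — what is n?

3rd

Day 15 falls in week ⌈15/7⌉ of the month.
Days 1–7 hold the 1st Wednesday, 8–14 the 2nd, 15–21 the 3rd, 22–28 the 4th, 29–31 the 5th.
15 is in the range for the 3rd.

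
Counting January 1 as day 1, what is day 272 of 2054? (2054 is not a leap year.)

29 September 2054

January has 31 days (272 − 31 = 241 remain).
February has 28 days (241 − 28 = 213 remain).
March has 31 days (213 − 31 = 182 remain).
April has 30 days (182 − 30 = 152 remain).
May has 31 days (152 − 31 = 121 remain).
June has 30 days (121 − 30 = 91 remain).
July has 31 days (91 − 31 = 60 remain).
August has 31 days (60 − 31 = 29 remain).
29 into September → September 29.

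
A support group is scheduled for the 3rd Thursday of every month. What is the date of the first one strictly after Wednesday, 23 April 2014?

15 May 2014

April 2014 starts on a Tuesday; its first Thursday is the 3rd, so the 3rd Thursday is the 17th — 17 April 2014.
That is not after 23 April 2014, so look at May 2014.
May 2014 starts on a Thursday; its first Thursday is the 1st, so the 3rd Thursday is the 15th — 15 May 2014.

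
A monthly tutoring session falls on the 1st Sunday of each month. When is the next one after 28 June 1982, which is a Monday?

June 1982 starts on a Tuesday, so its 1st Sunday is 6 June 1982 (5 days in).
That is not after 28 June 1982, so look at July 1982.
July 1982 starts on a Thursday, so its 1st Sunday is 4 July 1982 (3 days in).

4 July 1982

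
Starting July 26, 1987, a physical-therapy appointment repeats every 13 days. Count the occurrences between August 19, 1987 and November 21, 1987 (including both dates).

8

Occurrences land 13·i days after July 26, 1987 for i = 0, 1, 2, …
August 19, 1987 is 24 days after the start; 24 ÷ 13 = 1 remainder 11; since the remainder is 11, round up to i = 2. First occurrence in the window: #3 on August 21, 1987 (2×13 = 26 days in).
November 21, 1987 is 118 days after the start; 118 ÷ 13 = 9 remainder 1. Last occurrence in the window: #10 on November 20, 1987.
Occurrences #3 through #10: 8 in total.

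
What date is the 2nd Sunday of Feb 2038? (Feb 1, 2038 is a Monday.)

Feb 14, 2038

Feb 2038 begins on a Monday, so the first Sunday is Feb 7 (6 days later).
The 2nd Sunday is 1 weeks later: 7 + 7 = 14.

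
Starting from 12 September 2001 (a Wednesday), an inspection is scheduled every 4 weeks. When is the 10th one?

The 10th occurrence is 9 intervals after the first: 9 × 28 = 252 days after 12 September 2001.
September has 30 days — 18 days to the end of September leaves 234.
October has 31 days (203 left).
November has 30 days (173 left).
December has 31 days (142 left).
January has 31 days (111 left).
February has 28 days (83 left).
March has 31 days (52 left).
April has 30 days (22 left).
22 days into May → 22 May 2002.

22 May 2002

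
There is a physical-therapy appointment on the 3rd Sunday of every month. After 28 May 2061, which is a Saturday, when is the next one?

May 2061 starts on a Sunday; its first Sunday is the 1st, so the 3rd Sunday is the 15th — 15 May 2061.
That is not after 28 May 2061, so look at June 2061.
June 2061 starts on a Wednesday; its first Sunday is the 5th, so the 3rd Sunday is the 19th — 19 June 2061.

19 June 2061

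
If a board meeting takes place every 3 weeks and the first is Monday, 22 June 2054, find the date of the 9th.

The 9th occurrence is 8 intervals after the first: 8 × 21 = 168 days after 22 June 2054.
June has 30 days — 8 days to the end of June leaves 160.
July has 31 days (129 left).
August has 31 days (98 left).
September has 30 days (68 left).
October has 31 days (37 left).
November has 30 days (7 left).
7 days into December → 7 December 2054.

7 December 2054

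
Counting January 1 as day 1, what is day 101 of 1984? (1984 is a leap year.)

January has 31 days (101 − 31 = 70 remain).
February has 29 days (70 − 29 = 41 remain).
March has 31 days (41 − 31 = 10 remain).
10 into April → April 10.

10 April 1984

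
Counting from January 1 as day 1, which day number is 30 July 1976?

Days in months before July: 31 + 29 + 31 + 30 + 31 + 30 = 182.
Plus 30 days into July → day 212.

212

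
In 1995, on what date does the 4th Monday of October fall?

October 1995 begins on a Sunday, so the first Monday is October 2 (1 day later).
The 4th Monday is 3 weeks later: 2 + 21 = 23.

1995-10-23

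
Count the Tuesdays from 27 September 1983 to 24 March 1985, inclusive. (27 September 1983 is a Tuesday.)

27 September 1983 is a Tuesday; the first Tuesday on or after it is 27 September 1983.
From 27 September 1983 to 24 March 1985: 95 + 366 + 83 = 544 days (rest of 1983, 1984, to 24 March 1985 in 1985).
544 ÷ 7 = 77 full weeks with remainder 5, so 77 more Tuesdays after the first → 78.

78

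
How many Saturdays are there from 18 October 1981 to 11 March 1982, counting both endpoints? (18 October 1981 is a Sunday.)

18 October 1981 is a Sunday; the first Saturday on or after it is 24 October 1981 (6 days later).
From 24 October 1981 to 11 March 1982: 7 + 30 + 31 + 31 + 28 + 11 = 138 days (rest of October, November, December, January, February, March).
138 ÷ 7 = 19 full weeks with remainder 5, so 19 more Saturdays after the first → 20.

20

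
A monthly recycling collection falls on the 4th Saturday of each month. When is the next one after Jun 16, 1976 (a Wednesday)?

Jun 1976 starts on a Tuesday; its first Saturday is the 5th, so the 4th Saturday is the 26th — Jun 26, 1976.
Jun 26, 1976 is after Jun 16, 1976, so that is the next one.

Jun 26, 1976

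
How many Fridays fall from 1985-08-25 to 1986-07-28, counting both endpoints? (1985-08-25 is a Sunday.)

48

1985-08-25 is a Sunday; the first Friday on or after it is 1985-08-30 (5 days later).
From 1985-08-30 to 1986-07-28: 123 + 209 = 332 days (rest of 1985, to 1986-07-28 in 1986).
332 ÷ 7 = 47 full weeks with remainder 3, so 47 more Fridays after the first → 48.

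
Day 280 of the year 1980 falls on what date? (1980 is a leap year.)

Oct 6, 1980

Jan has 31 days (280 − 31 = 249 remain).
Feb has 29 days (249 − 29 = 220 remain).
Mar has 31 days (220 − 31 = 189 remain).
Apr has 30 days (189 − 30 = 159 remain).
May has 31 days (159 − 31 = 128 remain).
Jun has 30 days (128 − 30 = 98 remain).
Jul has 31 days (98 − 31 = 67 remain).
Aug has 31 days (67 − 31 = 36 remain).
Sep has 30 days (36 − 30 = 6 remain).
6 into Oct → Oct 6.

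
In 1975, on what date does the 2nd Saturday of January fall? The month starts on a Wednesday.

1975-01-11

January 1975 begins on a Wednesday, so the first Saturday is January 4 (3 days later).
The 2nd Saturday is 1 weeks later: 4 + 7 = 11.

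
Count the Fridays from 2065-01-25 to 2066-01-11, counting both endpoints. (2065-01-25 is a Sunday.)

50

2065-01-25 is a Sunday; the first Friday on or after it is 2065-01-30 (5 days later).
From 2065-01-30 to 2066-01-11: 335 + 11 = 346 days (rest of 2065, to 2066-01-11 in 2066).
346 ÷ 7 = 49 full weeks with remainder 3, so 49 more Fridays after the first → 50.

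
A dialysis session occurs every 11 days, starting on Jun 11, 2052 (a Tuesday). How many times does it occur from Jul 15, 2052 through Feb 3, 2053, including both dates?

18

Occurrences land 11·i days after Jun 11, 2052 for i = 0, 1, 2, …
Jul 15, 2052 is 34 days after the start; 34 ÷ 11 = 3 remainder 1; since the remainder is 1, round up to i = 4. First occurrence in the window: #5 on Jul 25, 2052 (4×11 = 44 days in).
Feb 3, 2053 is 237 days after the start; 237 ÷ 11 = 21 remainder 6. Last occurrence in the window: #22 on Jan 28, 2053.
Occurrences #5 through #22: 18 in total.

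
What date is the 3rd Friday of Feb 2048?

Feb 2048 begins on a Saturday, so the first Friday is Feb 7 (6 days later).
The 3rd Friday is 2 weeks later: 7 + 14 = 21.

Feb 21, 2048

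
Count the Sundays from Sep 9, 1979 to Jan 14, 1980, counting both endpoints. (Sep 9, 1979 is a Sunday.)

Sep 9, 1979 is a Sunday; the first Sunday on or after it is Sep 9, 1979.
From Sep 9, 1979 to Jan 14, 1980: 21 + 31 + 30 + 31 + 14 = 127 days (rest of Sep, Oct, Nov, Dec, Jan).
127 ÷ 7 = 18 full weeks with remainder 1, so 18 more Sundays after the first → 19.

19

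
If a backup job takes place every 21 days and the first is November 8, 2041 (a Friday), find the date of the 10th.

May 16, 2042

The 10th occurrence is 9 intervals after the first: 9 × 21 = 189 days after November 8, 2041.
November has 30 days — 22 days to the end of November leaves 167.
December has 31 days (136 left).
January has 31 days (105 left).
February has 28 days (77 left).
March has 31 days (46 left).
April has 30 days (16 left).
16 days into May → May 16, 2042.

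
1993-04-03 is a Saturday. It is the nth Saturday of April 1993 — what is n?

1st

Day 3 falls in week ⌈3/7⌉ of the month.
Days 1–7 hold the 1st Saturday, 8–14 the 2nd, 15–21 the 3rd, 22–28 the 4th, 29–31 the 5th.
3 is in the range for the 1st.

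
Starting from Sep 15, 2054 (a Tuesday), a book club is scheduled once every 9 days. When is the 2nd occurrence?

The 2nd occurrence is 1 interval after the first: 1 × 9 = 9 days after Sep 15, 2054.
9 days later is Sep 24, 2054.

Sep 24, 2054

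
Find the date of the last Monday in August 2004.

The first Monday of August 2004 is August 2.
August 2004 has 31 days. Adding weeks: 2, 9, 16, 23, 30 — the last one ≤ 31 is the 30th.

2004-08-30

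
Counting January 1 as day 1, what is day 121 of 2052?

January has 31 days (121 − 31 = 90 remain).
February has 29 days (90 − 29 = 61 remain).
March has 31 days (61 − 31 = 30 remain).
30 into April → April 30.

April 30, 2052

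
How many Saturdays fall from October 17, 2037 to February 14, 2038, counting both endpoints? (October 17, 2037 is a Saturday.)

18

October 17, 2037 is a Saturday; the first Saturday on or after it is October 17, 2037.
From October 17, 2037 to February 14, 2038: 14 + 30 + 31 + 31 + 14 = 120 days (rest of October, November, December, January, February).
120 ÷ 7 = 17 full weeks with remainder 1, so 17 more Saturdays after the first → 18.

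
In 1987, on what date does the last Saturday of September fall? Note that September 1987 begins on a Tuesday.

September 1987 begins on a Tuesday, so the first Saturday is September 5 (4 days later).
September 1987 has 30 days. Adding weeks: 5, 12, 19, 26 — the last one ≤ 30 is the 26th.

1987-09-26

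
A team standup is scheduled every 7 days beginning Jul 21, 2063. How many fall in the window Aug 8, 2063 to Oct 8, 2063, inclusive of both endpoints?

Occurrences land 7·i days after Jul 21, 2063 for i = 0, 1, 2, …
Aug 8, 2063 is 18 days after the start; 18 ÷ 7 = 2 remainder 4; since the remainder is 4, round up to i = 3. First occurrence in the window: #4 on Aug 11, 2063 (3×7 = 21 days in).
Oct 8, 2063 is 79 days after the start; 79 ÷ 7 = 11 remainder 2. Last occurrence in the window: #12 on Oct 6, 2063.
Occurrences #4 through #12: 9 in total.

9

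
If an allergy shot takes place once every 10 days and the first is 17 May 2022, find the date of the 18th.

The 18th occurrence is 17 intervals after the first: 17 × 10 = 170 days after 17 May 2022.
May has 31 days — 14 days to the end of May leaves 156.
June has 30 days (126 left).
July has 31 days (95 left).
August has 31 days (64 left).
September has 30 days (34 left).
October has 31 days (3 left).
3 days into November → 3 November 2022.

3 November 2022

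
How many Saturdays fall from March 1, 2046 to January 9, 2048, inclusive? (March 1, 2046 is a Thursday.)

March 1, 2046 is a Thursday; the first Saturday on or after it is March 3, 2046 (2 days later).
From March 3, 2046 to January 9, 2048: 303 + 365 + 9 = 677 days (rest of 2046, 2047, to January 9, 2048 in 2048).
677 ÷ 7 = 96 full weeks with remainder 5, so 96 more Saturdays after the first → 97.

97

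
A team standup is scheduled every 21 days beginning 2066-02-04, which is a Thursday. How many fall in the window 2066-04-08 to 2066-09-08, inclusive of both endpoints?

8

Occurrences land 21·i days after 2066-02-04 for i = 0, 1, 2, …
2066-04-08 is 63 days after the start; 63 ÷ 21 = 3 remainder 0. First occurrence in the window: #4 on 2066-04-08 (3×21 = 63 days in).
2066-09-08 is 216 days after the start; 216 ÷ 21 = 10 remainder 6. Last occurrence in the window: #11 on 2066-09-02.
Occurrences #4 through #11: 8 in total.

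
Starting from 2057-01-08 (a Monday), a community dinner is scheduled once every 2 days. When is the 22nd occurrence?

The 22nd occurrence is 21 intervals after the first: 21 × 2 = 42 days after 2057-01-08.
January has 31 days — 23 days to the end of January leaves 19.
19 days into February → 2057-02-19.

2057-02-19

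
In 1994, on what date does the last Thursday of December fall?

The first Thursday of December 1994 is December 1.
December 1994 has 31 days. Adding weeks: 1, 8, 15, 22, 29 — the last one ≤ 31 is the 29th.

29 December 1994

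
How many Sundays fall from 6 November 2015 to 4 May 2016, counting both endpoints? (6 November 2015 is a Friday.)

6 November 2015 is a Friday; the first Sunday on or after it is 8 November 2015 (2 days later).
From 8 November 2015 to 4 May 2016: 22 + 31 + 31 + 29 + 31 + 30 + 4 = 178 days (rest of November, December, January, February, March, April, May).
178 ÷ 7 = 25 full weeks with remainder 3, so 25 more Sundays after the first → 26.

26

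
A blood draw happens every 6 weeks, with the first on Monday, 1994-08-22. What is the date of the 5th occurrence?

1995-02-06

The 5th occurrence is 4 intervals after the first: 4 × 42 = 168 days after 1994-08-22.
August has 31 days — 9 days to the end of August leaves 159.
September has 30 days (129 left).
October has 31 days (98 left).
November has 30 days (68 left).
December has 31 days (37 left).
January has 31 days (6 left).
6 days into February → 1995-02-06.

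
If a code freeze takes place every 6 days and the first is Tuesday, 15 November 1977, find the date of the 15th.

The 15th occurrence is 14 intervals after the first: 14 × 6 = 84 days after 15 November 1977.
November has 30 days — 15 days to the end of November leaves 69.
December has 31 days (38 left).
January has 31 days (7 left).
7 days into February → 7 February 1978.

7 February 1978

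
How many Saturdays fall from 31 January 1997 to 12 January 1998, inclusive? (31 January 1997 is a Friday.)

31 January 1997 is a Friday; the first Saturday on or after it is 1 February 1997 (1 day later).
From 1 February 1997 to 12 January 1998: 333 + 12 = 345 days (rest of 1997, to 12 January 1998 in 1998).
345 ÷ 7 = 49 full weeks with remainder 2, so 49 more Saturdays after the first → 50.

50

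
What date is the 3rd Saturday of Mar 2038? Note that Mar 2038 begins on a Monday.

Mar 2038 begins on a Monday, so the first Saturday is Mar 6 (5 days later).
The 3rd Saturday is 2 weeks later: 6 + 14 = 20.

Mar 20, 2038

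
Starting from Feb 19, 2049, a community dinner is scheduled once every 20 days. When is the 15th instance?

Nov 26, 2049

The 15th occurrence is 14 intervals after the first: 14 × 20 = 280 days after Feb 19, 2049.
Feb has 28 days — 9 days to the end of Feb leaves 271.
Mar has 31 days (240 left).
Apr has 30 days (210 left).
May has 31 days (179 left).
Jun has 30 days (149 left).
Jul has 31 days (118 left).
Aug has 31 days (87 left).
Sep has 30 days (57 left).
Oct has 31 days (26 left).
26 days into Nov → Nov 26, 2049.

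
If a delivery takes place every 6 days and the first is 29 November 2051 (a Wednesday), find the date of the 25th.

The 25th occurrence is 24 intervals after the first: 24 × 6 = 144 days after 29 November 2051.
November has 30 days — 1 day to the end of November leaves 143.
December has 31 days (112 left).
January has 31 days (81 left).
February has 29 days (52 left).
March has 31 days (21 left).
21 days into April → 21 April 2052.

21 April 2052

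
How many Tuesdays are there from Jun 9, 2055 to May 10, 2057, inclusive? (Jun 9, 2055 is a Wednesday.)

Jun 9, 2055 is a Wednesday; the first Tuesday on or after it is Jun 15, 2055 (6 days later).
From Jun 15, 2055 to May 10, 2057: 199 + 366 + 130 = 695 days (rest of 2055, 2056, to May 10, 2057 in 2057).
695 ÷ 7 = 99 full weeks with remainder 2, so 99 more Tuesdays after the first → 100.

100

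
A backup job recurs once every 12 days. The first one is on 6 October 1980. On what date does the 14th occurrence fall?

11 March 1981

The 14th occurrence is 13 intervals after the first: 13 × 12 = 156 days after 6 October 1980.
October has 31 days — 25 days to the end of October leaves 131.
November has 30 days (101 left).
December has 31 days (70 left).
January has 31 days (39 left).
February has 28 days (11 left).
11 days into March → 11 March 1981.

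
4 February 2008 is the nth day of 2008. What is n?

35

Days in months before February: 31 = 31.
Plus 4 days into February → day 35.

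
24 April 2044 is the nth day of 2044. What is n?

115

Days in months before April: 31 + 29 + 31 = 91.
Plus 24 days into April → day 115.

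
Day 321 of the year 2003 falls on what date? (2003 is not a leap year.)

January has 31 days (321 − 31 = 290 remain).
February has 28 days (290 − 28 = 262 remain).
March has 31 days (262 − 31 = 231 remain).
April has 30 days (231 − 30 = 201 remain).
May has 31 days (201 − 31 = 170 remain).
June has 30 days (170 − 30 = 140 remain).
July has 31 days (140 − 31 = 109 remain).
August has 31 days (109 − 31 = 78 remain).
September has 30 days (78 − 30 = 48 remain).
October has 31 days (48 − 31 = 17 remain).
17 into November → November 17.

17 November 2003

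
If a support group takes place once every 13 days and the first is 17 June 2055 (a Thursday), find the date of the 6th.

The 6th occurrence is 5 intervals after the first: 5 × 13 = 65 days after 17 June 2055.
June has 30 days — 13 days to the end of June leaves 52.
July has 31 days (21 left).
21 days into August → 21 August 2055.

21 August 2055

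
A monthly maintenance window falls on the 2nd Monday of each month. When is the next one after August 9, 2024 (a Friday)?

August 2024 starts on a Thursday; its first Monday is the 5th, so the 2nd Monday is the 12th — August 12, 2024.
August 12, 2024 is after August 9, 2024, so that is the next one.

August 12, 2024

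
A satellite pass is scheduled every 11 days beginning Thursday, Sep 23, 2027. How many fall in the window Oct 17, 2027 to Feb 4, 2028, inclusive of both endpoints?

10

Occurrences land 11·i days after Sep 23, 2027 for i = 0, 1, 2, …
Oct 17, 2027 is 24 days after the start; 24 ÷ 11 = 2 remainder 2; since the remainder is 2, round up to i = 3. First occurrence in the window: #4 on Oct 26, 2027 (3×11 = 33 days in).
Feb 4, 2028 is 134 days after the start; 134 ÷ 11 = 12 remainder 2. Last occurrence in the window: #13 on Feb 2, 2028.
Occurrences #4 through #13: 10 in total.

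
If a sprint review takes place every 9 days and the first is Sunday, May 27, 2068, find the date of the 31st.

February 21, 2069

The 31st occurrence is 30 intervals after the first: 30 × 9 = 270 days after May 27, 2068.
May has 31 days — 4 days to the end of May leaves 266.
June has 30 days (236 left).
July has 31 days (205 left).
August has 31 days (174 left).
September has 30 days (144 left).
October has 31 days (113 left).
November has 30 days (83 left).
December has 31 days (52 left).
January has 31 days (21 left).
21 days into February → February 21, 2069.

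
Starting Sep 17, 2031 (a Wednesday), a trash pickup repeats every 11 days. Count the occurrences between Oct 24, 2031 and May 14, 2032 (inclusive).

18

Occurrences land 11·i days after Sep 17, 2031 for i = 0, 1, 2, …
Oct 24, 2031 is 37 days after the start; 37 ÷ 11 = 3 remainder 4; since the remainder is 4, round up to i = 4. First occurrence in the window: #5 on Oct 31, 2031 (4×11 = 44 days in).
May 14, 2032 is 240 days after the start; 240 ÷ 11 = 21 remainder 9. Last occurrence in the window: #22 on May 5, 2032.
Occurrences #5 through #22: 18 in total.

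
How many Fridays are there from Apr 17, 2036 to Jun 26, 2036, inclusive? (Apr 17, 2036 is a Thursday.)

10

Apr 17, 2036 is a Thursday; the first Friday on or after it is Apr 18, 2036 (1 day later).
From Apr 18, 2036 to Jun 26, 2036: 12 + 31 + 26 = 69 days (rest of Apr, May, Jun).
69 ÷ 7 = 9 full weeks with remainder 6, so 9 more Fridays after the first → 10.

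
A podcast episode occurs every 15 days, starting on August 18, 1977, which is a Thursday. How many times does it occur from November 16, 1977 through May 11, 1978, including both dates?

12

Occurrences land 15·i days after August 18, 1977 for i = 0, 1, 2, …
November 16, 1977 is 90 days after the start; 90 ÷ 15 = 6 remainder 0. First occurrence in the window: #7 on November 16, 1977 (6×15 = 90 days in).
May 11, 1978 is 266 days after the start; 266 ÷ 15 = 17 remainder 11. Last occurrence in the window: #18 on April 30, 1978.
Occurrences #7 through #18: 12 in total.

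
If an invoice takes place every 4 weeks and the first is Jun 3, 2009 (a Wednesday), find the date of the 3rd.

Jul 29, 2009

The 3rd occurrence is 2 intervals after the first: 2 × 28 = 56 days after Jun 3, 2009.
Jun has 30 days — 27 days to the end of Jun leaves 29.
29 days into Jul → Jul 29, 2009.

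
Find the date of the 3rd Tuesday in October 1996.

October 1996 begins on a Tuesday, so the first Tuesday is October 1.
The 3rd Tuesday is 2 weeks later: 1 + 14 = 15.

October 15, 1996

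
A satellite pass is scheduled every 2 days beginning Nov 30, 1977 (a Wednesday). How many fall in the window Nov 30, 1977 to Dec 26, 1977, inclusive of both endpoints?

Occurrences land 2·i days after Nov 30, 1977 for i = 0, 1, 2, …
The window opens on the start date, so the first occurrence inside is #1 on Nov 30, 1977.
Dec 26, 1977 is 26 days after the start; 26 ÷ 2 = 13 remainder 0. Last occurrence in the window: #14 on Dec 26, 1977.
Occurrences #1 through #14: 14 in total.

14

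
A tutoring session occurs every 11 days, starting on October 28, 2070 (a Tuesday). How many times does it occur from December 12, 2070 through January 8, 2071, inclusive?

Occurrences land 11·i days after October 28, 2070 for i = 0, 1, 2, …
December 12, 2070 is 45 days after the start; 45 ÷ 11 = 4 remainder 1; since the remainder is 1, round up to i = 5. First occurrence in the window: #6 on December 22, 2070 (5×11 = 55 days in).
January 8, 2071 is 72 days after the start; 72 ÷ 11 = 6 remainder 6. Last occurrence in the window: #7 on January 2, 2071.
Occurrences #6 through #7: 2 in total.

2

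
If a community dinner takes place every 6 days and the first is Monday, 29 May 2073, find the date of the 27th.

1 November 2073

The 27th occurrence is 26 intervals after the first: 26 × 6 = 156 days after 29 May 2073.
May has 31 days — 2 days to the end of May leaves 154.
June has 30 days (124 left).
July has 31 days (93 left).
August has 31 days (62 left).
September has 30 days (32 left).
October has 31 days (1 left).
1 day into November → 1 November 2073.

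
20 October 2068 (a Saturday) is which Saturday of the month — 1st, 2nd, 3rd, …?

Day 20 falls in week ⌈20/7⌉ of the month.
Days 1–7 hold the 1st Saturday, 8–14 the 2nd, 15–21 the 3rd, 22–28 the 4th, 29–31 the 5th.
20 is in the range for the 3rd.

3rd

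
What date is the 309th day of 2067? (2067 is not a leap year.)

Jan has 31 days (309 − 31 = 278 remain).
Feb has 28 days (278 − 28 = 250 remain).
Mar has 31 days (250 − 31 = 219 remain).
Apr has 30 days (219 − 30 = 189 remain).
May has 31 days (189 − 31 = 158 remain).
Jun has 30 days (158 − 30 = 128 remain).
Jul has 31 days (128 − 31 = 97 remain).
Aug has 31 days (97 − 31 = 66 remain).
Sep has 30 days (66 − 30 = 36 remain).
Oct has 31 days (36 − 31 = 5 remain).
5 into Nov → Nov 5.

Nov 5, 2067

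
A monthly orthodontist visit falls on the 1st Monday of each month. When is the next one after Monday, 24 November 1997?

November 1997 starts on a Saturday, so its 1st Monday is 3 November 1997 (2 days in).
That is not after 24 November 1997, so look at December 1997.
December 1997 starts on a Monday, so its 1st Monday is 1 December 1997.

1 December 1997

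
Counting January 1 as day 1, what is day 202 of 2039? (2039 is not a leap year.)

January has 31 days (202 − 31 = 171 remain).
February has 28 days (171 − 28 = 143 remain).
March has 31 days (143 − 31 = 112 remain).
April has 30 days (112 − 30 = 82 remain).
May has 31 days (82 − 31 = 51 remain).
June has 30 days (51 − 30 = 21 remain).
21 into July → July 21.

July 21, 2039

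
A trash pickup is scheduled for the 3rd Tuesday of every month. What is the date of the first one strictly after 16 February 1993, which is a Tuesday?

16 March 1993

February 1993 starts on a Monday; its first Tuesday is the 2nd, so the 3rd Tuesday is the 16th — 16 February 1993.
That is not after 16 February 1993, so look at March 1993.
March 1993 starts on a Monday; its first Tuesday is the 2nd, so the 3rd Tuesday is the 16th — 16 March 1993.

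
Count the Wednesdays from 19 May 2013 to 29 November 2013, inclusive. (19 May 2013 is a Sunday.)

28

19 May 2013 is a Sunday; the first Wednesday on or after it is 22 May 2013 (3 days later).
From 22 May 2013 to 29 November 2013: 9 + 30 + 31 + 31 + 30 + 31 + 29 = 191 days (rest of May, June, July, August, September, October, November).
191 ÷ 7 = 27 full weeks with remainder 2, so 27 more Wednesdays after the first → 28.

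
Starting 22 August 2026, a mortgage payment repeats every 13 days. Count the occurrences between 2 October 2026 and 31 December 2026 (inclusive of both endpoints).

Occurrences land 13·i days after 22 August 2026 for i = 0, 1, 2, …
2 October 2026 is 41 days after the start; 41 ÷ 13 = 3 remainder 2; since the remainder is 2, round up to i = 4. First occurrence in the window: #5 on 13 October 2026 (4×13 = 52 days in).
31 December 2026 is 131 days after the start; 131 ÷ 13 = 10 remainder 1. Last occurrence in the window: #11 on 30 December 2026.
Occurrences #5 through #11: 7 in total.

7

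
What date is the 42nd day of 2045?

Jan has 31 days (42 − 31 = 11 remain).
11 into Feb → Feb 11.

Feb 11, 2045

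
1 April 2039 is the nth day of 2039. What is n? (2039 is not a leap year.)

Days in months before April: 31 + 28 + 31 = 90.
Plus 1 day into April → day 91.

91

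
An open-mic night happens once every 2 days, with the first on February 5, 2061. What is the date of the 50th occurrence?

The 50th occurrence is 49 intervals after the first: 49 × 2 = 98 days after February 5, 2061.
February has 28 days — 23 days to the end of February leaves 75.
March has 31 days (44 left).
April has 30 days (14 left).
14 days into May → May 14, 2061.

May 14, 2061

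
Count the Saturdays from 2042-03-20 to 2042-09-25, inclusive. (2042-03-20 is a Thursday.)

2042-03-20 is a Thursday; the first Saturday on or after it is 2042-03-22 (2 days later).
From 2042-03-22 to 2042-09-25: 9 + 30 + 31 + 30 + 31 + 31 + 25 = 187 days (rest of March, April, May, June, July, August, September).
187 ÷ 7 = 26 full weeks with remainder 5, so 26 more Saturdays after the first → 27.

27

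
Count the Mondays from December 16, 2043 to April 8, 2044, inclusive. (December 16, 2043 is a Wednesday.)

16

December 16, 2043 is a Wednesday; the first Monday on or after it is December 21, 2043 (5 days later).
From December 21, 2043 to April 8, 2044: 10 + 31 + 29 + 31 + 8 = 109 days (rest of December, January, February, March, April).
109 ÷ 7 = 15 full weeks with remainder 4, so 15 more Mondays after the first → 16.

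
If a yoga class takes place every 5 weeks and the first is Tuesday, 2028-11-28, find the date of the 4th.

2029-03-13

The 4th occurrence is 3 intervals after the first: 3 × 35 = 105 days after 2028-11-28.
November has 30 days — 2 days to the end of November leaves 103.
December has 31 days (72 left).
January has 31 days (41 left).
February has 28 days (13 left).
13 days into March → 2029-03-13.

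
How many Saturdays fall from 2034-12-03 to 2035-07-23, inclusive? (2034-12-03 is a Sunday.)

33

2034-12-03 is a Sunday; the first Saturday on or after it is 2034-12-09 (6 days later).
From 2034-12-09 to 2035-07-23: 22 + 31 + 28 + 31 + 30 + 31 + 30 + 23 = 226 days (rest of December, January, February, March, April, May, June, July).
226 ÷ 7 = 32 full weeks with remainder 2, so 32 more Saturdays after the first → 33.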